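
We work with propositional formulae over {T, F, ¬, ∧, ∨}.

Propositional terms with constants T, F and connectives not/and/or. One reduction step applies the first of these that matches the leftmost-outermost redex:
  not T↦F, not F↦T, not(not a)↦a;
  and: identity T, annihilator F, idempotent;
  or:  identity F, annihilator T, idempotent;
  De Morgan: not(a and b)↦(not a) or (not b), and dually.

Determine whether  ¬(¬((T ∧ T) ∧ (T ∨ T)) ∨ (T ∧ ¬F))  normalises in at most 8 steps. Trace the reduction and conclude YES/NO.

Answer: NO — after 8 steps the term is F ∨ ¬¬F, not yet normal

Working:
  start: ¬(¬((T ∧ T) ∧ (T ∨ T)) ∨ (T ∧ ¬F))
  step 1: ¬¬((T ∧ T) ∧ (T ∨ T)) ∧ ¬(T ∧ ¬F)
  step 2: ((T ∧ T) ∧ (T ∨ T)) ∧ ¬(T ∧ ¬F)
  step 3: (T ∧ (T ∨ T)) ∧ ¬(T ∧ ¬F)
  step 4: (T ∨ T) ∧ ¬(T ∧ ¬F)
  step 5: T ∧ ¬(T ∧ ¬F)
  step 6: ¬(T ∧ ¬F)
  step 7: ¬T ∨ ¬¬F
  step 8: F ∨ ¬¬F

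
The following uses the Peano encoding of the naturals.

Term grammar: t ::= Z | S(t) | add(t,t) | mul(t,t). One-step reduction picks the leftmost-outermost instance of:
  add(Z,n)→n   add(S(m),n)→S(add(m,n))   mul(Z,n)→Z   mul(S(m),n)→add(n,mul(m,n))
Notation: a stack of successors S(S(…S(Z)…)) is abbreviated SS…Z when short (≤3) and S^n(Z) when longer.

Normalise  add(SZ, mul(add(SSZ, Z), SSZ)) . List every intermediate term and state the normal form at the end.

Answer: normal form = S^5(Z)  (in 14 steps)

Derivation:
  start: add(SZ, mul(add(SSZ, Z), SSZ))
  →1  S(add(Z, mul(add(SSZ, Z), SSZ)))
  →2  S(mul(add(SSZ, Z), SSZ))
  →3  S(mul(S(add(SZ, Z)), SSZ))
  →4  S(add(SSZ, mul(add(SZ, Z), SSZ)))
  →5  S(S(add(SZ, mul(add(SZ, Z), SSZ))))
  →6  S(S(S(add(Z, mul(add(SZ, Z), SSZ)))))
  →7  S(S(S(mul(add(SZ, Z), SSZ))))
  →8  S(S(S(mul(S(add(Z, Z)), SSZ))))
  →9  S(S(S(add(SSZ, mul(add(Z, Z), SSZ)))))
  →10  S(S(S(S(add(SZ, mul(add(Z, Z), SSZ))))))
  →11  S(S(S(S(S(add(Z, mul(add(Z, Z), SSZ)))))))
  →12  S(S(S(S(S(mul(add(Z, Z), SSZ))))))
  →13  S(S(S(S(S(mul(Z, SSZ))))))
  →14  S^5(Z)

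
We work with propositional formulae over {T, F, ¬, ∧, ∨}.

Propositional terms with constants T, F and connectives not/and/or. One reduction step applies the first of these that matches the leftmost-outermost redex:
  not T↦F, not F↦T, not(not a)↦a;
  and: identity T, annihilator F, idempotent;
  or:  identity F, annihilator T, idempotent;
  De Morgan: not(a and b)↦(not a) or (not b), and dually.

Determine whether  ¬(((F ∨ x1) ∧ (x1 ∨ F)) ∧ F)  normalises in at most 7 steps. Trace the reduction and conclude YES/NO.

Answer: NO — after 7 steps the term is (¬x1 ∨ (¬x1 ∧ T)) ∨ ¬F, not yet normal

Working:
  start: ¬(((F ∨ x1) ∧ (x1 ∨ F)) ∧ F)
  [1] ¬((F ∨ x1) ∧ (x1 ∨ F)) ∨ ¬F
  [2] (¬(F ∨ x1) ∨ ¬(x1 ∨ F)) ∨ ¬F
  [3] ((¬F ∧ ¬x1) ∨ ¬(x1 ∨ F)) ∨ ¬F
  [4] ((T ∧ ¬x1) ∨ ¬(x1 ∨ F)) ∨ ¬F
  [5] (¬x1 ∨ ¬(x1 ∨ F)) ∨ ¬F
  [6] (¬x1 ∨ (¬x1 ∧ ¬F)) ∨ ¬F
  [7] (¬x1 ∨ (¬x1 ∧ T)) ∨ ¬F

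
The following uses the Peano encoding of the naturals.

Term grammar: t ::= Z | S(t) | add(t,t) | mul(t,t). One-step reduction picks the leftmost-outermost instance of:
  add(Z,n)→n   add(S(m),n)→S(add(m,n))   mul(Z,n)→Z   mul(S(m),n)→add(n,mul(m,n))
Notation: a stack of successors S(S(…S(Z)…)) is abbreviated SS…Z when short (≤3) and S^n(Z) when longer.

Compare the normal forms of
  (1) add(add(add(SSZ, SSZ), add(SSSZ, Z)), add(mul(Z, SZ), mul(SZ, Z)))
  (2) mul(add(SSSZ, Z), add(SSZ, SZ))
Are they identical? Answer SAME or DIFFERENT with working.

Answer: DIFFERENT — A ⇓ S^7(Z), B ⇓ S^9(Z)

Reduction:
Term A:
  start: add(add(add(SSZ, SSZ), add(SSSZ, Z)), add(mul(Z, SZ), mul(SZ, Z)))
  step 1: add(add(S(add(SZ, SSZ)), add(SSSZ, Z)), add(mul(Z, SZ), mul(SZ, Z)))
  step 2: add(S(add(add(SZ, SSZ), add(SSSZ, Z))), add(mul(Z, SZ), mul(SZ, Z)))
  step 3: S(add(add(add(SZ, SSZ), add(SSSZ, Z)), add(mul(Z, SZ), mul(SZ, Z))))
  step 4: S(add(add(S(add(Z, SSZ)), add(SSSZ, Z)), add(mul(Z, SZ), mul(SZ, Z))))
  step 5: S(add(S(add(add(Z, SSZ), add(SSSZ, Z))), add(mul(Z, SZ), mul(SZ, Z))))
  step 6: S(S(add(add(add(Z, SSZ), add(SSSZ, Z)), add(mul(Z, SZ), mul(SZ, Z)))))
  step 7: S(S(add(add(SSZ, add(SSSZ, Z)), add(mul(Z, SZ), mul(SZ, Z)))))
  step 8: S(S(add(S(add(SZ, add(SSSZ, Z))), add(mul(Z, SZ), mul(SZ, Z)))))
  step 9: S(S(S(add(add(SZ, add(SSSZ, Z)), add(mul(Z, SZ), mul(SZ, Z))))))
  step 10: S(S(S(add(S(add(Z, add(SSSZ, Z))), add(mul(Z, SZ), mul(SZ, Z))))))
  step 11: S(S(S(S(add(add(Z, add(SSSZ, Z)), add(mul(Z, SZ), mul(SZ, Z)))))))
  step 12: S(S(S(S(add(add(SSSZ, Z), add(mul(Z, SZ), mul(SZ, Z)))))))
  step 13: S(S(S(S(add(S(add(SSZ, Z)), add(mul(Z, SZ), mul(SZ, Z)))))))
  step 14: S(S(S(S(S(add(add(SSZ, Z), add(mul(Z, SZ), mul(SZ, Z))))))))
  step 15: S(S(S(S(S(add(S(add(SZ, Z)), add(mul(Z, SZ), mul(SZ, Z))))))))
  step 16: S(S(S(S(S(S(add(add(SZ, Z), add(mul(Z, SZ), mul(SZ, Z)))))))))
  step 17: S(S(S(S(S(S(add(S(add(Z, Z)), add(mul(Z, SZ), mul(SZ, Z)))))))))
  step 18: S(S(S(S(S(S(S(add(add(Z, Z), add(mul(Z, SZ), mul(SZ, Z))))))))))
  step 19: S(S(S(S(S(S(S(add(Z, add(mul(Z, SZ), mul(SZ, Z))))))))))
  step 20: S(S(S(S(S(S(S(add(mul(Z, SZ), mul(SZ, Z)))))))))
  step 21: S(S(S(S(S(S(S(add(Z, mul(SZ, Z)))))))))
  step 22: S(S(S(S(S(S(S(mul(SZ, Z))))))))
  step 23: S(S(S(S(S(S(S(add(Z, mul(Z, Z)))))))))
  step 24: S(S(S(S(S(S(S(mul(Z, Z))))))))
  step 25: S^7(Z)

Term B:
  start: mul(add(SSSZ, Z), add(SSZ, SZ))
  step 1: mul(S(add(SSZ, Z)), add(SSZ, SZ))
  step 2: add(add(SSZ, SZ), mul(add(SSZ, Z), add(SSZ, SZ)))
  step 3: add(S(add(SZ, SZ)), mul(add(SSZ, Z), add(SSZ, SZ)))
  step 4: S(add(add(SZ, SZ), mul(add(SSZ, Z), add(SSZ, SZ))))
  step 5: S(add(S(add(Z, SZ)), mul(add(SSZ, Z), add(SSZ, SZ))))
  step 6: S(S(add(add(Z, SZ), mul(add(SSZ, Z), add(SSZ, SZ)))))
  step 7: S(S(add(SZ, mul(add(SSZ, Z), add(SSZ, SZ)))))
  step 8: S(S(S(add(Z, mul(add(SSZ, Z), add(SSZ, SZ))))))
  step 9: S(S(S(mul(add(SSZ, Z), add(SSZ, SZ)))))
  step 10: S(S(S(mul(S(add(SZ, Z)), add(SSZ, SZ)))))
  step 11: S(S(S(add(add(SSZ, SZ), mul(add(SZ, Z), add(SSZ, SZ))))))
  step 12: S(S(S(add(S(add(SZ, SZ)), mul(add(SZ, Z), add(SSZ, SZ))))))
  step 13: S(S(S(S(add(add(SZ, SZ), mul(add(SZ, Z), add(SSZ, SZ)))))))
  step 14: S(S(S(S(add(S(add(Z, SZ)), mul(add(SZ, Z), add(SSZ, SZ)))))))
  step 15: S(S(S(S(S(add(add(Z, SZ), mul(add(SZ, Z), add(SSZ, SZ))))))))
  step 16: S(S(S(S(S(add(SZ, mul(add(SZ, Z), add(SSZ, SZ))))))))
  step 17: S(S(S(S(S(S(add(Z, mul(add(SZ, Z), add(SSZ, SZ)))))))))
  step 18: S(S(S(S(S(S(mul(add(SZ, Z), add(SSZ, SZ))))))))
  step 19: S(S(S(S(S(S(mul(S(add(Z, Z)), add(SSZ, SZ))))))))
  step 20: S(S(S(S(S(S(add(add(SSZ, SZ), mul(add(Z, Z), add(SSZ, SZ)))))))))
  step 21: S(S(S(S(S(S(add(S(add(SZ, SZ)), mul(add(Z, Z), add(SSZ, SZ)))))))))
  step 22: S(S(S(S(S(S(S(add(add(SZ, SZ), mul(add(Z, Z), add(SSZ, SZ))))))))))
  step 23: S(S(S(S(S(S(S(add(S(add(Z, SZ)), mul(add(Z, Z), add(SSZ, SZ))))))))))
  step 24: S(S(S(S(S(S(S(S(add(add(Z, SZ), mul(add(Z, Z), add(SSZ, SZ)))))))))))
  step 25: S(S(S(S(S(S(S(S(add(SZ, mul(add(Z, Z), add(SSZ, SZ)))))))))))
  step 26: S(S(S(S(S(S(S(S(S(add(Z, mul(add(Z, Z), add(SSZ, SZ))))))))))))
  step 27: S(S(S(S(S(S(S(S(S(mul(add(Z, Z), add(SSZ, SZ)))))))))))
  step 28: S(S(S(S(S(S(S(S(S(mul(Z, add(SSZ, SZ)))))))))))
  step 29: S^9(Z)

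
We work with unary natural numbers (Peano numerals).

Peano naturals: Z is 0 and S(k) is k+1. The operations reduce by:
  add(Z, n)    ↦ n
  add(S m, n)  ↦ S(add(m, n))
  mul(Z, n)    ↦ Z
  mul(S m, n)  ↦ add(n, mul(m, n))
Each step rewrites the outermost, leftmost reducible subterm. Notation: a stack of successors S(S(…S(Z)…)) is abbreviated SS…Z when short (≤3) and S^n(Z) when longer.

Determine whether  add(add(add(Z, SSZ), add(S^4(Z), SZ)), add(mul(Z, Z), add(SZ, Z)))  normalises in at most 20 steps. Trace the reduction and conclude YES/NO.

  start: add(add(add(Z, SSZ), add(S^4(Z), SZ)), add(mul(Z, Z), add(SZ, Z)))
  step 1: add(add(SSZ, add(S^4(Z), SZ)), add(mul(Z, Z), add(SZ, Z)))
  step 2: add(S(add(SZ, add(S^4(Z), SZ))), add(mul(Z, Z), add(SZ, Z)))
  step 3: S(add(add(SZ, add(S^4(Z), SZ)), add(mul(Z, Z), add(SZ, Z))))
  step 4: S(add(S(add(Z, add(S^4(Z), SZ))), add(mul(Z, Z), add(SZ, Z))))
  step 5: S(S(add(add(Z, add(S^4(Z), SZ)), add(mul(Z, Z), add(SZ, Z)))))
  step 6: S(S(add(add(S^4(Z), SZ), add(mul(Z, Z), add(SZ, Z)))))
  step 7: S(S(add(S(add(SSSZ, SZ)), add(mul(Z, Z), add(SZ, Z)))))
  step 8: S(S(S(add(add(SSSZ, SZ), add(mul(Z, Z), add(SZ, Z))))))
  step 9: S(S(S(add(S(add(SSZ, SZ)), add(mul(Z, Z), add(SZ, Z))))))
  step 10: S(S(S(S(add(add(SSZ, SZ), add(mul(Z, Z), add(SZ, Z)))))))
  step 11: S(S(S(S(add(S(add(SZ, SZ)), add(mul(Z, Z), add(SZ, Z)))))))
  step 12: S(S(S(S(S(add(add(SZ, SZ), add(mul(Z, Z), add(SZ, Z))))))))
  step 13: S(S(S(S(S(add(S(add(Z, SZ)), add(mul(Z, Z), add(SZ, Z))))))))
  step 14: S(S(S(S(S(S(add(add(Z, SZ), add(mul(Z, Z), add(SZ, Z)))))))))
  step 15: S(S(S(S(S(S(add(SZ, add(mul(Z, Z), add(SZ, Z)))))))))
  step 16: S(S(S(S(S(S(S(add(Z, add(mul(Z, Z), add(SZ, Z))))))))))
  step 17: S(S(S(S(S(S(S(add(mul(Z, Z), add(SZ, Z)))))))))
  step 18: S(S(S(S(S(S(S(add(Z, add(SZ, Z)))))))))
  step 19: S(S(S(S(S(S(S(add(SZ, Z))))))))
  step 20: S(S(S(S(S(S(S(S(add(Z, Z)))))))))

Answer: NO — after 20 steps the term is S(S(S(S(S(S(S(S(add(Z, Z))))))))), not yet normal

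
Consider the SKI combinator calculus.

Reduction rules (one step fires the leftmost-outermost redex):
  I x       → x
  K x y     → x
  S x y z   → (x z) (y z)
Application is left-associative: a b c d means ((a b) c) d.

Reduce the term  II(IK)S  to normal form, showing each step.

  start: II(IK)S
  [1] I(IK)S
  [2] IKS
  [3] KS

Answer: normal form = KS  (in 3 steps)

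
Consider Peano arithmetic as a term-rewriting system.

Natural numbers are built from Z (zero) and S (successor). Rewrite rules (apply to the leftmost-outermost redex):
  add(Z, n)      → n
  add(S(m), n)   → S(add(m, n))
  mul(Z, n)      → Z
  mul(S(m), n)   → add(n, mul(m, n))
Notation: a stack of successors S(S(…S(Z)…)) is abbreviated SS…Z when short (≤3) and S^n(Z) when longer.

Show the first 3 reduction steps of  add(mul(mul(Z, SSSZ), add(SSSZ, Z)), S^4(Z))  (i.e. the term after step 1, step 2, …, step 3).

Answer: after 3 steps: S^4(Z)

Working:
  start: add(mul(mul(Z, SSSZ), add(SSSZ, Z)), S^4(Z))
  [1] add(mul(Z, add(SSSZ, Z)), S^4(Z))
  [2] add(Z, S^4(Z))
  [3] S^4(Z)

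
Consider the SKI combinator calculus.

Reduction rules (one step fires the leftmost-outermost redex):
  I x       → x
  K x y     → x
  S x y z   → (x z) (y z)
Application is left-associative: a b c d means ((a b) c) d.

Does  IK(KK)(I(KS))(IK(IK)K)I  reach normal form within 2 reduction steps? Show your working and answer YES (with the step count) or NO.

  start: IK(KK)(I(KS))(IK(IK)K)I
  [1] K(KK)(I(KS))(IK(IK)K)I
  [2] KK(IK(IK)K)I

Answer: NO — after 2 steps the term is KK(IK(IK)K)I, not yet normal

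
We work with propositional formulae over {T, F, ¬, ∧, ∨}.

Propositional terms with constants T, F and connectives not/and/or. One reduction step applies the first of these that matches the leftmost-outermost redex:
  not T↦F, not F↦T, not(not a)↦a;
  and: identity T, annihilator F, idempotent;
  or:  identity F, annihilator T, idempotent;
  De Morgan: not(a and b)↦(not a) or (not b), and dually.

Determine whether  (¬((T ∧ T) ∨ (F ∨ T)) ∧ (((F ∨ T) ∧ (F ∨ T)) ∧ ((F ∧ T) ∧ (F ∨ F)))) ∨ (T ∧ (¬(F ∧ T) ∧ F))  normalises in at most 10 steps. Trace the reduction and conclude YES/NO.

Answer: YES — reaches normal form F in 9 ≤ 10 steps

Working:
  start: (¬((T ∧ T) ∨ (F ∨ T)) ∧ (((F ∨ T) ∧ (F ∨ T)) ∧ ((F ∧ T) ∧ (F ∨ F)))) ∨ (T ∧ (¬(F ∧ T) ∧ F))
  step 1: ((¬(T ∧ T) ∧ ¬(F ∨ T)) ∧ (((F ∨ T) ∧ (F ∨ T)) ∧ ((F ∧ T) ∧ (F ∨ F)))) ∨ (T ∧ (¬(F ∧ T) ∧ F))
  step 2: (((¬T ∨ ¬T) ∧ ¬(F ∨ T)) ∧ (((F ∨ T) ∧ (F ∨ T)) ∧ ((F ∧ T) ∧ (F ∨ F)))) ∨ (T ∧ (¬(F ∧ T) ∧ F))
  step 3: ((¬T ∧ ¬(F ∨ T)) ∧ (((F ∨ T) ∧ (F ∨ T)) ∧ ((F ∧ T) ∧ (F ∨ F)))) ∨ (T ∧ (¬(F ∧ T) ∧ F))
  step 4: ((F ∧ ¬(F ∨ T)) ∧ (((F ∨ T) ∧ (F ∨ T)) ∧ ((F ∧ T) ∧ (F ∨ F)))) ∨ (T ∧ (¬(F ∧ T) ∧ F))
  step 5: (F ∧ (((F ∨ T) ∧ (F ∨ T)) ∧ ((F ∧ T) ∧ (F ∨ F)))) ∨ (T ∧ (¬(F ∧ T) ∧ F))
  step 6: F ∨ (T ∧ (¬(F ∧ T) ∧ F))
  step 7: T ∧ (¬(F ∧ T) ∧ F)
  step 8: ¬(F ∧ T) ∧ F
  step 9: F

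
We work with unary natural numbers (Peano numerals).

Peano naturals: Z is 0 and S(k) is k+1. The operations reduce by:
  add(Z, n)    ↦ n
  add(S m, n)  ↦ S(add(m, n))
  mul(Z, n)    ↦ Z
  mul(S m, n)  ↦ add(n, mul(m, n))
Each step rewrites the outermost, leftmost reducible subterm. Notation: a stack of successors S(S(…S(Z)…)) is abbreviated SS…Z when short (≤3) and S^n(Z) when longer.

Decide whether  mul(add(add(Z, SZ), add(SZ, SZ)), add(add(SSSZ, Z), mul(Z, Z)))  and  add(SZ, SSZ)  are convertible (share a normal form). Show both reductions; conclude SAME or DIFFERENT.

Term A:
  start: mul(add(add(Z, SZ), add(SZ, SZ)), add(add(SSSZ, Z), mul(Z, Z)))
  →1  mul(add(SZ, add(SZ, SZ)), add(add(SSSZ, Z), mul(Z, Z)))
  →2  mul(S(add(Z, add(SZ, SZ))), add(add(SSSZ, Z), mul(Z, Z)))
  →3  add(add(add(SSSZ, Z), mul(Z, Z)), mul(add(Z, add(SZ, SZ)), add(add(SSSZ, Z), mul(Z, Z))))
  →4  add(add(S(add(SSZ, Z)), mul(Z, Z)), mul(add(Z, add(SZ, SZ)), add(add(SSSZ, Z), mul(Z, Z))))
  →5  add(S(add(add(SSZ, Z), mul(Z, Z))), mul(add(Z, add(SZ, SZ)), add(add(SSSZ, Z), mul(Z, Z))))
  →6  S(add(add(add(SSZ, Z), mul(Z, Z)), mul(add(Z, add(SZ, SZ)), add(add(SSSZ, Z), mul(Z, Z)))))
  →7  S(add(add(S(add(SZ, Z)), mul(Z, Z)), mul(add(Z, add(SZ, SZ)), add(add(SSSZ, Z), mul(Z, Z)))))
  →8  S(add(S(add(add(SZ, Z), mul(Z, Z))), mul(add(Z, add(SZ, SZ)), add(add(SSSZ, Z), mul(Z, Z)))))
  →9  S(S(add(add(add(SZ, Z), mul(Z, Z)), mul(add(Z, add(SZ, SZ)), add(add(SSSZ, Z), mul(Z, Z))))))
  →10  S(S(add(add(S(add(Z, Z)), mul(Z, Z)), mul(add(Z, add(SZ, SZ)), add(add(SSSZ, Z), mul(Z, Z))))))
  →11  S(S(add(S(add(add(Z, Z), mul(Z, Z))), mul(add(Z, add(SZ, SZ)), add(add(SSSZ, Z), mul(Z, Z))))))
  →12  S(S(S(add(add(add(Z, Z), mul(Z, Z)), mul(add(Z, add(SZ, SZ)), add(add(SSSZ, Z), mul(Z, Z)))))))
  →13  S(S(S(add(add(Z, mul(Z, Z)), mul(add(Z, add(SZ, SZ)), add(add(SSSZ, Z), mul(Z, Z)))))))
  →14  S(S(S(add(mul(Z, Z), mul(add(Z, add(SZ, SZ)), add(add(SSSZ, Z), mul(Z, Z)))))))
  →15  S(S(S(add(Z, mul(add(Z, add(SZ, SZ)), add(add(SSSZ, Z), mul(Z, Z)))))))
  →16  S(S(S(mul(add(Z, add(SZ, SZ)), add(add(SSSZ, Z), mul(Z, Z))))))
  →17  S(S(S(mul(add(SZ, SZ), add(add(SSSZ, Z), mul(Z, Z))))))
  →18  S(S(S(mul(S(add(Z, SZ)), add(add(SSSZ, Z), mul(Z, Z))))))
  →19  S(S(S(add(add(add(SSSZ, Z), mul(Z, Z)), mul(add(Z, SZ), add(add(SSSZ, Z), mul(Z, Z)))))))
  →20  S(S(S(add(add(S(add(SSZ, Z)), mul(Z, Z)), mul(add(Z, SZ), add(add(SSSZ, Z), mul(Z, Z)))))))
  →21  S(S(S(add(S(add(add(SSZ, Z), mul(Z, Z))), mul(add(Z, SZ), add(add(SSSZ, Z), mul(Z, Z)))))))
  →22  S(S(S(S(add(add(add(SSZ, Z), mul(Z, Z)), mul(add(Z, SZ), add(add(SSSZ, Z), mul(Z, Z))))))))
  →23  S(S(S(S(add(add(S(add(SZ, Z)), mul(Z, Z)), mul(add(Z, SZ), add(add(SSSZ, Z), mul(Z, Z))))))))
  →24  S(S(S(S(add(S(add(add(SZ, Z), mul(Z, Z))), mul(add(Z, SZ), add(add(SSSZ, Z), mul(Z, Z))))))))
  →25  S(S(S(S(S(add(add(add(SZ, Z), mul(Z, Z)), mul(add(Z, SZ), add(add(SSSZ, Z), mul(Z, Z)))))))))
  →26  S(S(S(S(S(add(add(S(add(Z, Z)), mul(Z, Z)), mul(add(Z, SZ), add(add(SSSZ, Z), mul(Z, Z)))))))))
  →27  S(S(S(S(S(add(S(add(add(Z, Z), mul(Z, Z))), mul(add(Z, SZ), add(add(SSSZ, Z), mul(Z, Z)))))))))
  →28  S(S(S(S(S(S(add(add(add(Z, Z), mul(Z, Z)), mul(add(Z, SZ), add(add(SSSZ, Z), mul(Z, Z))))))))))
  →29  S(S(S(S(S(S(add(add(Z, mul(Z, Z)), mul(add(Z, SZ), add(add(SSSZ, Z), mul(Z, Z))))))))))
  →30  S(S(S(S(S(S(add(mul(Z, Z), mul(add(Z, SZ), add(add(SSSZ, Z), mul(Z, Z))))))))))
  →31  S(S(S(S(S(S(add(Z, mul(add(Z, SZ), add(add(SSSZ, Z), mul(Z, Z))))))))))
  →32  S(S(S(S(S(S(mul(add(Z, SZ), add(add(SSSZ, Z), mul(Z, Z)))))))))
  →33  S(S(S(S(S(S(mul(SZ, add(add(SSSZ, Z), mul(Z, Z)))))))))
  →34  S(S(S(S(S(S(add(add(add(SSSZ, Z), mul(Z, Z)), mul(Z, add(add(SSSZ, Z), mul(Z, Z))))))))))
  →35  S(S(S(S(S(S(add(add(S(add(SSZ, Z)), mul(Z, Z)), mul(Z, add(add(SSSZ, Z), mul(Z, Z))))))))))
  →36  S(S(S(S(S(S(add(S(add(add(SSZ, Z), mul(Z, Z))), mul(Z, add(add(SSSZ, Z), mul(Z, Z))))))))))
  →37  S(S(S(S(S(S(S(add(add(add(SSZ, Z), mul(Z, Z)), mul(Z, add(add(SSSZ, Z), mul(Z, Z)))))))))))
  →38  S(S(S(S(S(S(S(add(add(S(add(SZ, Z)), mul(Z, Z)), mul(Z, add(add(SSSZ, Z), mul(Z, Z)))))))))))
  →39  S(S(S(S(S(S(S(add(S(add(add(SZ, Z), mul(Z, Z))), mul(Z, add(add(SSSZ, Z), mul(Z, Z)))))))))))
  →40  S(S(S(S(S(S(S(S(add(add(add(SZ, Z), mul(Z, Z)), mul(Z, add(add(SSSZ, Z), mul(Z, Z))))))))))))
  →41  S(S(S(S(S(S(S(S(add(add(S(add(Z, Z)), mul(Z, Z)), mul(Z, add(add(SSSZ, Z), mul(Z, Z))))))))))))
  →42  S(S(S(S(S(S(S(S(add(S(add(add(Z, Z), mul(Z, Z))), mul(Z, add(add(SSSZ, Z), mul(Z, Z))))))))))))
  →43  S(S(S(S(S(S(S(S(S(add(add(add(Z, Z), mul(Z, Z)), mul(Z, add(add(SSSZ, Z), mul(Z, Z)))))))))))))
  →44  S(S(S(S(S(S(S(S(S(add(add(Z, mul(Z, Z)), mul(Z, add(add(SSSZ, Z), mul(Z, Z)))))))))))))
  →45  S(S(S(S(S(S(S(S(S(add(mul(Z, Z), mul(Z, add(add(SSSZ, Z), mul(Z, Z)))))))))))))
  →46  S(S(S(S(S(S(S(S(S(add(Z, mul(Z, add(add(SSSZ, Z), mul(Z, Z)))))))))))))
  →47  S(S(S(S(S(S(S(S(S(mul(Z, add(add(SSSZ, Z), mul(Z, Z))))))))))))
  →48  S^9(Z)

Term B:
  start: add(SZ, SSZ)
  →1  S(add(Z, SSZ))
  →2  SSSZ

Answer: DIFFERENT — A ⇓ S^9(Z), B ⇓ SSSZ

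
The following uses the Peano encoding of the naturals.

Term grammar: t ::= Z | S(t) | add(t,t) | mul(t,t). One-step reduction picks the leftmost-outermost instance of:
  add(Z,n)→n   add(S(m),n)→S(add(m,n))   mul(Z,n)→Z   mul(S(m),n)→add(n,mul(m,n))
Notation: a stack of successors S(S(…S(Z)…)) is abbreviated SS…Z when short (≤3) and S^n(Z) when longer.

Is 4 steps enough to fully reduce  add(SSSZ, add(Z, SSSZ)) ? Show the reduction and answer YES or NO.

Answer: NO — after 4 steps the term is S(S(S(add(Z, SSSZ)))), not yet normal

Working:
  start: add(SSSZ, add(Z, SSSZ))
  →1  S(add(SSZ, add(Z, SSSZ)))
  →2  S(S(add(SZ, add(Z, SSSZ))))
  →3  S(S(S(add(Z, add(Z, SSSZ)))))
  →4  S(S(S(add(Z, SSSZ))))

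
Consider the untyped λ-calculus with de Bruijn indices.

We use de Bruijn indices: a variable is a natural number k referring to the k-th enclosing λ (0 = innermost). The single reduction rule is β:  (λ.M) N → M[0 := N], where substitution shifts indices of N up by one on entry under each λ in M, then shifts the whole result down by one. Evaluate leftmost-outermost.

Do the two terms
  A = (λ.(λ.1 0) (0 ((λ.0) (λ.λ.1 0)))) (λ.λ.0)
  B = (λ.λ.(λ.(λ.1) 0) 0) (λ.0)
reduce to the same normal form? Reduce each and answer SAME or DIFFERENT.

Term A:
  start: (λ.(λ.1 0) (0 ((λ.0) (λ.λ.1 0)))) (λ.λ.0)
  step 1: (λ.(λ.λ.0) 0) ((λ.λ.0) ((λ.0) (λ.λ.1 0)))
  step 2: (λ.λ.0) ((λ.λ.0) ((λ.0) (λ.λ.1 0)))
  step 3: λ.0

Term B:
  start: (λ.λ.(λ.(λ.1) 0) 0) (λ.0)
  step 1: λ.(λ.(λ.1) 0) 0
  step 2: λ.(λ.1) 0
  step 3: λ.0

Answer: SAME — A ⇓ λ.0, B ⇓ λ.0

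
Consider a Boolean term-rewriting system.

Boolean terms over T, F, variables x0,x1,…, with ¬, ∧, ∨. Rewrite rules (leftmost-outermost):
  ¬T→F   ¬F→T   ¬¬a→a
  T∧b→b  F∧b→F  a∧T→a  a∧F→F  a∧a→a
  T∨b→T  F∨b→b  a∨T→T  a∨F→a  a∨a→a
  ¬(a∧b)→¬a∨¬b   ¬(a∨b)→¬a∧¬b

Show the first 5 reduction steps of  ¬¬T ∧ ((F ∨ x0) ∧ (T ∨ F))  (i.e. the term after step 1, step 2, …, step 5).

Answer: after 5 steps: x0

Derivation:
  start: ¬¬T ∧ ((F ∨ x0) ∧ (T ∨ F))
  [1] T ∧ ((F ∨ x0) ∧ (T ∨ F))
  [2] (F ∨ x0) ∧ (T ∨ F)
  [3] x0 ∧ (T ∨ F)
  [4] x0 ∧ T
  [5] x0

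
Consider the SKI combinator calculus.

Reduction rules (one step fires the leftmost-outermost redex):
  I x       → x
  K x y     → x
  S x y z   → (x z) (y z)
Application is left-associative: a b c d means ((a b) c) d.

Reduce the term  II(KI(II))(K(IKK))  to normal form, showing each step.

Answer: normal form = K(KK)  (in 5 steps)

Reduction:
  start: II(KI(II))(K(IKK))
  step 1: I(KI(II))(K(IKK))
  step 2: KI(II)(K(IKK))
  step 3: I(K(IKK))
  step 4: K(IKK)
  step 5: K(KK)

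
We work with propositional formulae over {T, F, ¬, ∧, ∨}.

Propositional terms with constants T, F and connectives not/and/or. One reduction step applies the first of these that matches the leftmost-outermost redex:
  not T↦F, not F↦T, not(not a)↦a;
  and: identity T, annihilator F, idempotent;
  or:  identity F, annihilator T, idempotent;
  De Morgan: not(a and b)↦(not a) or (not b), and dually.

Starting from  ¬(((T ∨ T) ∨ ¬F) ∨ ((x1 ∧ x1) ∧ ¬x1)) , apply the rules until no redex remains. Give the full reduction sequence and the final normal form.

Answer: normal form = F  (in 7 steps)

Derivation:
  start: ¬(((T ∨ T) ∨ ¬F) ∨ ((x1 ∧ x1) ∧ ¬x1))
  step 1: ¬((T ∨ T) ∨ ¬F) ∧ ¬((x1 ∧ x1) ∧ ¬x1)
  step 2: (¬(T ∨ T) ∧ ¬¬F) ∧ ¬((x1 ∧ x1) ∧ ¬x1)
  step 3: ((¬T ∧ ¬T) ∧ ¬¬F) ∧ ¬((x1 ∧ x1) ∧ ¬x1)
  step 4: (¬T ∧ ¬¬F) ∧ ¬((x1 ∧ x1) ∧ ¬x1)
  step 5: (F ∧ ¬¬F) ∧ ¬((x1 ∧ x1) ∧ ¬x1)
  step 6: F ∧ ¬((x1 ∧ x1) ∧ ¬x1)
  step 7: F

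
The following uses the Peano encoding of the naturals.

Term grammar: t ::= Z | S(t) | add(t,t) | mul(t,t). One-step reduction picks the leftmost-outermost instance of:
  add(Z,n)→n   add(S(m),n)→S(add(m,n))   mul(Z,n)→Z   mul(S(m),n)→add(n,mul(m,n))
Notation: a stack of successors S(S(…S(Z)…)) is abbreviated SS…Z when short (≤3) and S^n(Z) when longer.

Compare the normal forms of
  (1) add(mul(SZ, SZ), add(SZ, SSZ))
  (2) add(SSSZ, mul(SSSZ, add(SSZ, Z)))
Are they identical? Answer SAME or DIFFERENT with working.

Answer: DIFFERENT — A ⇓ S^4(Z), B ⇓ S^9(Z)

Derivation:
Term A:
  start: add(mul(SZ, SZ), add(SZ, SSZ))
  step 1: add(add(SZ, mul(Z, SZ)), add(SZ, SSZ))
  step 2: add(S(add(Z, mul(Z, SZ))), add(SZ, SSZ))
  step 3: S(add(add(Z, mul(Z, SZ)), add(SZ, SSZ)))
  step 4: S(add(mul(Z, SZ), add(SZ, SSZ)))
  step 5: S(add(Z, add(SZ, SSZ)))
  step 6: S(add(SZ, SSZ))
  step 7: S(S(add(Z, SSZ)))
  step 8: S^4(Z)

Term B:
  start: add(SSSZ, mul(SSSZ, add(SSZ, Z)))
  step 1: S(add(SSZ, mul(SSSZ, add(SSZ, Z))))
  step 2: S(S(add(SZ, mul(SSSZ, add(SSZ, Z)))))
  step 3: S(S(S(add(Z, mul(SSSZ, add(SSZ, Z))))))
  step 4: S(S(S(mul(SSSZ, add(SSZ, Z)))))
  step 5: S(S(S(add(add(SSZ, Z), mul(SSZ, add(SSZ, Z))))))
  step 6: S(S(S(add(S(add(SZ, Z)), mul(SSZ, add(SSZ, Z))))))
  step 7: S(S(S(S(add(add(SZ, Z), mul(SSZ, add(SSZ, Z)))))))
  step 8: S(S(S(S(add(S(add(Z, Z)), mul(SSZ, add(SSZ, Z)))))))
  step 9: S(S(S(S(S(add(add(Z, Z), mul(SSZ, add(SSZ, Z))))))))
  step 10: S(S(S(S(S(add(Z, mul(SSZ, add(SSZ, Z))))))))
  step 11: S(S(S(S(S(mul(SSZ, add(SSZ, Z)))))))
  step 12: S(S(S(S(S(add(add(SSZ, Z), mul(SZ, add(SSZ, Z))))))))
  step 13: S(S(S(S(S(add(S(add(SZ, Z)), mul(SZ, add(SSZ, Z))))))))
  step 14: S(S(S(S(S(S(add(add(SZ, Z), mul(SZ, add(SSZ, Z)))))))))
  step 15: S(S(S(S(S(S(add(S(add(Z, Z)), mul(SZ, add(SSZ, Z)))))))))
  step 16: S(S(S(S(S(S(S(add(add(Z, Z), mul(SZ, add(SSZ, Z))))))))))
  step 17: S(S(S(S(S(S(S(add(Z, mul(SZ, add(SSZ, Z))))))))))
  step 18: S(S(S(S(S(S(S(mul(SZ, add(SSZ, Z)))))))))
  step 19: S(S(S(S(S(S(S(add(add(SSZ, Z), mul(Z, add(SSZ, Z))))))))))
  step 20: S(S(S(S(S(S(S(add(S(add(SZ, Z)), mul(Z, add(SSZ, Z))))))))))
  step 21: S(S(S(S(S(S(S(S(add(add(SZ, Z), mul(Z, add(SSZ, Z)))))))))))
  step 22: S(S(S(S(S(S(S(S(add(S(add(Z, Z)), mul(Z, add(SSZ, Z)))))))))))
  step 23: S(S(S(S(S(S(S(S(S(add(add(Z, Z), mul(Z, add(SSZ, Z))))))))))))
  step 24: S(S(S(S(S(S(S(S(S(add(Z, mul(Z, add(SSZ, Z))))))))))))
  step 25: S(S(S(S(S(S(S(S(S(mul(Z, add(SSZ, Z)))))))))))
  step 26: S^9(Z)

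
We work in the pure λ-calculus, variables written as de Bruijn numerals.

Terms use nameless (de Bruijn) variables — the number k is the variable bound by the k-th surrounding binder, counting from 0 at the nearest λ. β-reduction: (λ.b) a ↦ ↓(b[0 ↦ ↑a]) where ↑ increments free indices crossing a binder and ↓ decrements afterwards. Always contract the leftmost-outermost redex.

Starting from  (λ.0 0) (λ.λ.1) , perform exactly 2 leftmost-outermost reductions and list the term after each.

  start: (λ.0 0) (λ.λ.1)
  [1] (λ.λ.1) (λ.λ.1)
  [2] λ.λ.λ.1

Answer: after 2 steps: λ.λ.λ.1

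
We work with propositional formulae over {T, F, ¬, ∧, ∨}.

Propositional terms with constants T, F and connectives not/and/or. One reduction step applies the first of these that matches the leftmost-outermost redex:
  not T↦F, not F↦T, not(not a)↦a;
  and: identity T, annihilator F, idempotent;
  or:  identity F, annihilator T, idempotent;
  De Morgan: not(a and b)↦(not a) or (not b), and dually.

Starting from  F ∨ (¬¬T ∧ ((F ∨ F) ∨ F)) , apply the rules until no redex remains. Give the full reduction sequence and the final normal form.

  start: F ∨ (¬¬T ∧ ((F ∨ F) ∨ F))
  step 1: ¬¬T ∧ ((F ∨ F) ∨ F)
  step 2: T ∧ ((F ∨ F) ∨ F)
  step 3: (F ∨ F) ∨ F
  step 4: F ∨ F
  step 5: F

Answer: normal form = F  (in 5 steps)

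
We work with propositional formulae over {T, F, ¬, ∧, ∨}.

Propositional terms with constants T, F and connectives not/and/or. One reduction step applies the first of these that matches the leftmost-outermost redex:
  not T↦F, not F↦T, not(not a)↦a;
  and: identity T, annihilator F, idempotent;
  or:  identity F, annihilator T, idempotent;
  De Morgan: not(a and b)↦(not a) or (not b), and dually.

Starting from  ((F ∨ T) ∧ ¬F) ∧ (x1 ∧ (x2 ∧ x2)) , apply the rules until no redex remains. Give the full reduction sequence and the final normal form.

  start: ((F ∨ T) ∧ ¬F) ∧ (x1 ∧ (x2 ∧ x2))
  step 1: (T ∧ ¬F) ∧ (x1 ∧ (x2 ∧ x2))
  step 2: ¬F ∧ (x1 ∧ (x2 ∧ x2))
  step 3: T ∧ (x1 ∧ (x2 ∧ x2))
  step 4: x1 ∧ (x2 ∧ x2)
  step 5: x1 ∧ x2

Answer: normal form = x1 ∧ x2  (in 5 steps)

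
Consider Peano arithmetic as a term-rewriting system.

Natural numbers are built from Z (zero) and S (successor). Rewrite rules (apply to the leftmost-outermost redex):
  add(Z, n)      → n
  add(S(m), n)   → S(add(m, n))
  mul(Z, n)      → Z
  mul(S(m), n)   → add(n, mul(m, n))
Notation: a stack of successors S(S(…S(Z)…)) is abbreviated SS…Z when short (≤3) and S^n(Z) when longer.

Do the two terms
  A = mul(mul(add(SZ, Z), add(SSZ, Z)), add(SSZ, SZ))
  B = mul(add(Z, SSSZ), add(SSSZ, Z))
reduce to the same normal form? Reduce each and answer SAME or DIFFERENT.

Answer: DIFFERENT — A ⇓ S^6(Z), B ⇓ S^9(Z)

Reduction:
Term A:
  start: mul(mul(add(SZ, Z), add(SSZ, Z)), add(SSZ, SZ))
  step 1: mul(mul(S(add(Z, Z)), add(SSZ, Z)), add(SSZ, SZ))
  step 2: mul(add(add(SSZ, Z), mul(add(Z, Z), add(SSZ, Z))), add(SSZ, SZ))
  step 3: mul(add(S(add(SZ, Z)), mul(add(Z, Z), add(SSZ, Z))), add(SSZ, SZ))
  step 4: mul(S(add(add(SZ, Z), mul(add(Z, Z), add(SSZ, Z)))), add(SSZ, SZ))
  step 5: add(add(SSZ, SZ), mul(add(add(SZ, Z), mul(add(Z, Z), add(SSZ, Z))), add(SSZ, SZ)))
  step 6: add(S(add(SZ, SZ)), mul(add(add(SZ, Z), mul(add(Z, Z), add(SSZ, Z))), add(SSZ, SZ)))
  step 7: S(add(add(SZ, SZ), mul(add(add(SZ, Z), mul(add(Z, Z), add(SSZ, Z))), add(SSZ, SZ))))
  step 8: S(add(S(add(Z, SZ)), mul(add(add(SZ, Z), mul(add(Z, Z), add(SSZ, Z))), add(SSZ, SZ))))
  step 9: S(S(add(add(Z, SZ), mul(add(add(SZ, Z), mul(add(Z, Z), add(SSZ, Z))), add(SSZ, SZ)))))
  step 10: S(S(add(SZ, mul(add(add(SZ, Z), mul(add(Z, Z), add(SSZ, Z))), add(SSZ, SZ)))))
  step 11: S(S(S(add(Z, mul(add(add(SZ, Z), mul(add(Z, Z), add(SSZ, Z))), add(SSZ, SZ))))))
  step 12: S(S(S(mul(add(add(SZ, Z), mul(add(Z, Z), add(SSZ, Z))), add(SSZ, SZ)))))
  step 13: S(S(S(mul(add(S(add(Z, Z)), mul(add(Z, Z), add(SSZ, Z))), add(SSZ, SZ)))))
  step 14: S(S(S(mul(S(add(add(Z, Z), mul(add(Z, Z), add(SSZ, Z)))), add(SSZ, SZ)))))
  step 15: S(S(S(add(add(SSZ, SZ), mul(add(add(Z, Z), mul(add(Z, Z), add(SSZ, Z))), add(SSZ, SZ))))))
  step 16: S(S(S(add(S(add(SZ, SZ)), mul(add(add(Z, Z), mul(add(Z, Z), add(SSZ, Z))), add(SSZ, SZ))))))
  step 17: S(S(S(S(add(add(SZ, SZ), mul(add(add(Z, Z), mul(add(Z, Z), add(SSZ, Z))), add(SSZ, SZ)))))))
  step 18: S(S(S(S(add(S(add(Z, SZ)), mul(add(add(Z, Z), mul(add(Z, Z), add(SSZ, Z))), add(SSZ, SZ)))))))
  step 19: S(S(S(S(S(add(add(Z, SZ), mul(add(add(Z, Z), mul(add(Z, Z), add(SSZ, Z))), add(SSZ, SZ))))))))
  step 20: S(S(S(S(S(add(SZ, mul(add(add(Z, Z), mul(add(Z, Z), add(SSZ, Z))), add(SSZ, SZ))))))))
  step 21: S(S(S(S(S(S(add(Z, mul(add(add(Z, Z), mul(add(Z, Z), add(SSZ, Z))), add(SSZ, SZ)))))))))
  step 22: S(S(S(S(S(S(mul(add(add(Z, Z), mul(add(Z, Z), add(SSZ, Z))), add(SSZ, SZ))))))))
  step 23: S(S(S(S(S(S(mul(add(Z, mul(add(Z, Z), add(SSZ, Z))), add(SSZ, SZ))))))))
  step 24: S(S(S(S(S(S(mul(mul(add(Z, Z), add(SSZ, Z)), add(SSZ, SZ))))))))
  step 25: S(S(S(S(S(S(mul(mul(Z, add(SSZ, Z)), add(SSZ, SZ))))))))
  step 26: S(S(S(S(S(S(mul(Z, add(SSZ, SZ))))))))
  step 27: S^6(Z)

Term B:
  start: mul(add(Z, SSSZ), add(SSSZ, Z))
  step 1: mul(SSSZ, add(SSSZ, Z))
  step 2: add(add(SSSZ, Z), mul(SSZ, add(SSSZ, Z)))
  step 3: add(S(add(SSZ, Z)), mul(SSZ, add(SSSZ, Z)))
  step 4: S(add(add(SSZ, Z), mul(SSZ, add(SSSZ, Z))))
  step 5: S(add(S(add(SZ, Z)), mul(SSZ, add(SSSZ, Z))))
  step 6: S(S(add(add(SZ, Z), mul(SSZ, add(SSSZ, Z)))))
  step 7: S(S(add(S(add(Z, Z)), mul(SSZ, add(SSSZ, Z)))))
  step 8: S(S(S(add(add(Z, Z), mul(SSZ, add(SSSZ, Z))))))
  step 9: S(S(S(add(Z, mul(SSZ, add(SSSZ, Z))))))
  step 10: S(S(S(mul(SSZ, add(SSSZ, Z)))))
  step 11: S(S(S(add(add(SSSZ, Z), mul(SZ, add(SSSZ, Z))))))
  step 12: S(S(S(add(S(add(SSZ, Z)), mul(SZ, add(SSSZ, Z))))))
  step 13: S(S(S(S(add(add(SSZ, Z), mul(SZ, add(SSSZ, Z)))))))
  step 14: S(S(S(S(add(S(add(SZ, Z)), mul(SZ, add(SSSZ, Z)))))))
  step 15: S(S(S(S(S(add(add(SZ, Z), mul(SZ, add(SSSZ, Z))))))))
  step 16: S(S(S(S(S(add(S(add(Z, Z)), mul(SZ, add(SSSZ, Z))))))))
  step 17: S(S(S(S(S(S(add(add(Z, Z), mul(SZ, add(SSSZ, Z)))))))))
  step 18: S(S(S(S(S(S(add(Z, mul(SZ, add(SSSZ, Z)))))))))
  step 19: S(S(S(S(S(S(mul(SZ, add(SSSZ, Z))))))))
  step 20: S(S(S(S(S(S(add(add(SSSZ, Z), mul(Z, add(SSSZ, Z)))))))))
  step 21: S(S(S(S(S(S(add(S(add(SSZ, Z)), mul(Z, add(SSSZ, Z)))))))))
  step 22: S(S(S(S(S(S(S(add(add(SSZ, Z), mul(Z, add(SSSZ, Z))))))))))
  step 23: S(S(S(S(S(S(S(add(S(add(SZ, Z)), mul(Z, add(SSSZ, Z))))))))))
  step 24: S(S(S(S(S(S(S(S(add(add(SZ, Z), mul(Z, add(SSSZ, Z)))))))))))
  step 25: S(S(S(S(S(S(S(S(add(S(add(Z, Z)), mul(Z, add(SSSZ, Z)))))))))))
  step 26: S(S(S(S(S(S(S(S(S(add(add(Z, Z), mul(Z, add(SSSZ, Z))))))))))))
  step 27: S(S(S(S(S(S(S(S(S(add(Z, mul(Z, add(SSSZ, Z))))))))))))
  step 28: S(S(S(S(S(S(S(S(S(mul(Z, add(SSSZ, Z)))))))))))
  step 29: S^9(Z)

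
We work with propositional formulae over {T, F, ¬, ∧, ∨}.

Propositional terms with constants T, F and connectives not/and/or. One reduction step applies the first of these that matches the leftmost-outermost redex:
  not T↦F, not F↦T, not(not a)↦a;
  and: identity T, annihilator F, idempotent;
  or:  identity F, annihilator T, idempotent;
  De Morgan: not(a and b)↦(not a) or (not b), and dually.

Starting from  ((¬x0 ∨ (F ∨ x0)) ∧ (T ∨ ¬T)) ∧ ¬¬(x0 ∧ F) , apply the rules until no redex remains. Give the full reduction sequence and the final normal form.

  start: ((¬x0 ∨ (F ∨ x0)) ∧ (T ∨ ¬T)) ∧ ¬¬(x0 ∧ F)
  [1] ((¬x0 ∨ x0) ∧ (T ∨ ¬T)) ∧ ¬¬(x0 ∧ F)
  [2] ((¬x0 ∨ x0) ∧ T) ∧ ¬¬(x0 ∧ F)
  [3] (¬x0 ∨ x0) ∧ ¬¬(x0 ∧ F)
  [4] (¬x0 ∨ x0) ∧ (x0 ∧ F)
  [5] (¬x0 ∨ x0) ∧ F
  [6] F

Answer: normal form = F  (in 6 steps)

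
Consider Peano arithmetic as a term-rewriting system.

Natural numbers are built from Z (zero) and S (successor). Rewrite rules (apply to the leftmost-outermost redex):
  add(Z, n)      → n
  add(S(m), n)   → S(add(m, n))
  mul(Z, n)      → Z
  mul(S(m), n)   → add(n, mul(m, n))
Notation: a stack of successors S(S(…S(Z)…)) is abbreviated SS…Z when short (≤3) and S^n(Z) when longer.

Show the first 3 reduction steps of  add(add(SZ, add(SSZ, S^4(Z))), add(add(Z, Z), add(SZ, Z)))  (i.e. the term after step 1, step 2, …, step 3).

  start: add(add(SZ, add(SSZ, S^4(Z))), add(add(Z, Z), add(SZ, Z)))
  step 1: add(S(add(Z, add(SSZ, S^4(Z)))), add(add(Z, Z), add(SZ, Z)))
  step 2: S(add(add(Z, add(SSZ, S^4(Z))), add(add(Z, Z), add(SZ, Z))))
  step 3: S(add(add(SSZ, S^4(Z)), add(add(Z, Z), add(SZ, Z))))

Answer: after 3 steps: S(add(add(SSZ, S^4(Z)), add(add(Z, Z), add(SZ, Z))))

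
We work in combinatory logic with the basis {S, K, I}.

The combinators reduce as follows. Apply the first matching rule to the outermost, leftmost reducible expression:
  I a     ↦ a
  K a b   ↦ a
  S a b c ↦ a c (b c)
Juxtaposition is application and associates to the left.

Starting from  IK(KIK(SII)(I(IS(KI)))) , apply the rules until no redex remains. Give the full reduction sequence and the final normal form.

Answer: normal form = K(S(KI)(S(KI)))  (in 10 steps)

Reduction:
  start: IK(KIK(SII)(I(IS(KI))))
  step 1: K(KIK(SII)(I(IS(KI))))
  step 2: K(I(SII)(I(IS(KI))))
  step 3: K(SII(I(IS(KI))))
  step 4: K(I(I(IS(KI)))(I(I(IS(KI)))))
  step 5: K(I(IS(KI))(I(I(IS(KI)))))
  step 6: K(IS(KI)(I(I(IS(KI)))))
  step 7: K(S(KI)(I(I(IS(KI)))))
  step 8: K(S(KI)(I(IS(KI))))
  step 9: K(S(KI)(IS(KI)))
  step 10: K(S(KI)(S(KI)))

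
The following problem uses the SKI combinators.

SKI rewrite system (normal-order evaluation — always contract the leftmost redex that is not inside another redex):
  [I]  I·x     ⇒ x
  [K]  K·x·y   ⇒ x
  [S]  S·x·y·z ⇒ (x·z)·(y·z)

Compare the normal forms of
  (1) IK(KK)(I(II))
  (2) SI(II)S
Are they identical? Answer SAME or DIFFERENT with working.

Answer: DIFFERENT — A ⇓ KK, B ⇓ SS

Reduction:
Term A:
  start: IK(KK)(I(II))
  step 1: K(KK)(I(II))
  step 2: KK

Term B:
  start: SI(II)S
  step 1: IS(IIS)
  step 2: S(IIS)
  step 3: S(IS)
  step 4: SS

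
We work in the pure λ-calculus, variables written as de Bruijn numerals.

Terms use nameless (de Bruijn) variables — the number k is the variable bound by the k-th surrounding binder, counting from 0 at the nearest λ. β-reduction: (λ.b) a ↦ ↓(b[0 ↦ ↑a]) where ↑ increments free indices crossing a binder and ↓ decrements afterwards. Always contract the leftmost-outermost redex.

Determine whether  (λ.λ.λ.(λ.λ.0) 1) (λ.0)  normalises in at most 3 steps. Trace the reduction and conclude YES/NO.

Answer: YES — reaches normal form λ.λ.λ.0 in 2 ≤ 3 steps

Derivation:
  start: (λ.λ.λ.(λ.λ.0) 1) (λ.0)
  [1] λ.λ.(λ.λ.0) 1
  [2] λ.λ.λ.0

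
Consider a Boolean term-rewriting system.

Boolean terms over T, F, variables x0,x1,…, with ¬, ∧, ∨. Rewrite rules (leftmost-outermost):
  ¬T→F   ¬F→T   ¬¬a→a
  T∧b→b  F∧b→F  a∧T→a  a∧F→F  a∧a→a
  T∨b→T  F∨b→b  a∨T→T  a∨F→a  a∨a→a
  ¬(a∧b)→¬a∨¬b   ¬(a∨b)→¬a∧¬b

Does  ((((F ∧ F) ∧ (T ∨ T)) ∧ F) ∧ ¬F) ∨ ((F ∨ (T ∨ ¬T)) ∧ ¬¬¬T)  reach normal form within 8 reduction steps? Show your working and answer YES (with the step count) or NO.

Answer: YES — reaches normal form F in 8 ≤ 8 steps

Derivation:
  start: ((((F ∧ F) ∧ (T ∨ T)) ∧ F) ∧ ¬F) ∨ ((F ∨ (T ∨ ¬T)) ∧ ¬¬¬T)
  [1] (F ∧ ¬F) ∨ ((F ∨ (T ∨ ¬T)) ∧ ¬¬¬T)
  [2] F ∨ ((F ∨ (T ∨ ¬T)) ∧ ¬¬¬T)
  [3] (F ∨ (T ∨ ¬T)) ∧ ¬¬¬T
  [4] (T ∨ ¬T) ∧ ¬¬¬T
  [5] T ∧ ¬¬¬T
  [6] ¬¬¬T
  [7] ¬T
  [8] F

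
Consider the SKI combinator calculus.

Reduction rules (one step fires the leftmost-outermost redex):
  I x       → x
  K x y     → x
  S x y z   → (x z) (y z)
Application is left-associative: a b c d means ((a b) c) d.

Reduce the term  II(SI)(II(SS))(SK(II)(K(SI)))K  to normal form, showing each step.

  start: II(SI)(II(SS))(SK(II)(K(SI)))K
  [1] I(SI)(II(SS))(SK(II)(K(SI)))K
  [2] SI(II(SS))(SK(II)(K(SI)))K
  [3] I(SK(II)(K(SI)))(II(SS)(SK(II)(K(SI))))K
  [4] SK(II)(K(SI))(II(SS)(SK(II)(K(SI))))K
  [5] K(K(SI))(II(K(SI)))(II(SS)(SK(II)(K(SI))))K
  [6] K(SI)(II(SS)(SK(II)(K(SI))))K
  [7] SIK

Answer: normal form = SIK  (in 7 steps)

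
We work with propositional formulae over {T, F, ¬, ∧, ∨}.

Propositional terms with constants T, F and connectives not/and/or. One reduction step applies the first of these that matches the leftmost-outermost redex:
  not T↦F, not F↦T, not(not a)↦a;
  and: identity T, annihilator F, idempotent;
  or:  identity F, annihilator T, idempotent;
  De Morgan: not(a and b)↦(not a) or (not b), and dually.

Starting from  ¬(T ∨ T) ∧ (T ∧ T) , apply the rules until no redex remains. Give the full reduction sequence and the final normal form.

  start: ¬(T ∨ T) ∧ (T ∧ T)
  step 1: (¬T ∧ ¬T) ∧ (T ∧ T)
  step 2: ¬T ∧ (T ∧ T)
  step 3: F ∧ (T ∧ T)
  step 4: F

Answer: normal form = F  (in 4 steps)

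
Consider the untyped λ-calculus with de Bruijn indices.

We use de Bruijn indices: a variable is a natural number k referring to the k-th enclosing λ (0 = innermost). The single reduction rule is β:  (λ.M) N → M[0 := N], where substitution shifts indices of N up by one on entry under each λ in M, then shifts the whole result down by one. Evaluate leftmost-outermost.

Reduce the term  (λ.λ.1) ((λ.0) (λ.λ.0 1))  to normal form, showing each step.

  start: (λ.λ.1) ((λ.0) (λ.λ.0 1))
  →1  λ.(λ.0) (λ.λ.0 1)
  →2  λ.λ.λ.0 1

Answer: normal form = λ.λ.λ.0 1  (in 2 steps)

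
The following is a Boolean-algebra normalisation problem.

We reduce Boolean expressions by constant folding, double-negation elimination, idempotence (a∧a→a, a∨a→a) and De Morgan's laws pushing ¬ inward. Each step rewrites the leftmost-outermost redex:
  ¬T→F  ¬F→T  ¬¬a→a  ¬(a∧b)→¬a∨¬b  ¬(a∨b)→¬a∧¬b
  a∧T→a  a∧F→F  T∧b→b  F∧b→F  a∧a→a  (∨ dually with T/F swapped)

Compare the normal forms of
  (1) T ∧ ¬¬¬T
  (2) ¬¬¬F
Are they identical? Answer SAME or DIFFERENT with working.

Answer: DIFFERENT — A ⇓ F, B ⇓ T

Reduction:
Term A:
  start: T ∧ ¬¬¬T
  →1  ¬¬¬T
  →2  ¬T
  →3  F

Term B:
  start: ¬¬¬F
  →1  ¬F
  →2  T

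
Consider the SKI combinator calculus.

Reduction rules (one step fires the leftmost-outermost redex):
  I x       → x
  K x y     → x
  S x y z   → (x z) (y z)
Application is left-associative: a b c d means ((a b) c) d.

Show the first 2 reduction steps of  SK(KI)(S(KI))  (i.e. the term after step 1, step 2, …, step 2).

  start: SK(KI)(S(KI))
  step 1: K(S(KI))(KI(S(KI)))
  step 2: S(KI)

Answer: after 2 steps: S(KI)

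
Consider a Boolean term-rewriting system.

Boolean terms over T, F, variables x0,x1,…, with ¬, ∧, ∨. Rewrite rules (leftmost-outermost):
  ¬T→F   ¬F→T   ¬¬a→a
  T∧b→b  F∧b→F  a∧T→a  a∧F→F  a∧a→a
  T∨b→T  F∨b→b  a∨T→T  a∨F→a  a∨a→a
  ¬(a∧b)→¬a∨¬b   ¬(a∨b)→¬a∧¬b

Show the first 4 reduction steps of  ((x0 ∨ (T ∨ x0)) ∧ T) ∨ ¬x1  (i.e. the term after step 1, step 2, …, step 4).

Answer: after 4 steps: T

Derivation:
  start: ((x0 ∨ (T ∨ x0)) ∧ T) ∨ ¬x1
  →1  (x0 ∨ (T ∨ x0)) ∨ ¬x1
  →2  (x0 ∨ T) ∨ ¬x1
  →3  T ∨ ¬x1
  →4  T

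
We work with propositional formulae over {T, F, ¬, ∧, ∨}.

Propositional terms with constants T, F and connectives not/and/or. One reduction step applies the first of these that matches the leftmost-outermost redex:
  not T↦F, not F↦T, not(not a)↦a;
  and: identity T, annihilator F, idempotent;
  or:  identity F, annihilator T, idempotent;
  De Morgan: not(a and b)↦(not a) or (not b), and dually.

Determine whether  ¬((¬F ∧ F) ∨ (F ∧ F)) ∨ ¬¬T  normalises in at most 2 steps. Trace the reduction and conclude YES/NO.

  start: ¬((¬F ∧ F) ∨ (F ∧ F)) ∨ ¬¬T
  →1  (¬(¬F ∧ F) ∧ ¬(F ∧ F)) ∨ ¬¬T
  →2  ((¬¬F ∨ ¬F) ∧ ¬(F ∧ F)) ∨ ¬¬T

Answer: NO — after 2 steps the term is ((¬¬F ∨ ¬F) ∧ ¬(F ∧ F)) ∨ ¬¬T, not yet normal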